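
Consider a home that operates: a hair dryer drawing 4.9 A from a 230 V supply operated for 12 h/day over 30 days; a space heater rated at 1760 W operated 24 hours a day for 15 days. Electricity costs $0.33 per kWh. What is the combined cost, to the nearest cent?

$342.98

hair dryer: Power = 4.9 A × 230 V = 1127 W = 1.127 kW
hair dryer: Runtime = 12 h/day × 30 days = 360 h
hair dryer: 1.127 kW × 360 h = 405.72 kWh
space heater: Runtime = 24 h × 15 = 360 h
space heater: 1.76 kW × 360 h = 633.6 kWh
Total energy = 1039.32 kWh
Cost = 1039.32 × $0.33 = $342.98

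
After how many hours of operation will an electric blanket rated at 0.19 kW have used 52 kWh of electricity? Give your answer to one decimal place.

Hours = 52 kWh ÷ 0.19 kW = 273.7 h

273.7 h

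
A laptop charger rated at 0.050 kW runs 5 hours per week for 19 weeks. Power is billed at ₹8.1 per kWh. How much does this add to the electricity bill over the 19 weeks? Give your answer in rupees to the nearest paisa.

Runtime = 5 h/week × 19 weeks = 95 h
Energy = 0.05 kW × 95 h = 4.75 kWh
Cost = 4.75 kWh × ₹8.1/kWh = ₹38.48

₹38.48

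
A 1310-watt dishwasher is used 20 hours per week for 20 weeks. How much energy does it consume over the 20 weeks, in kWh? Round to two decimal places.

Runtime = 20 h/week × 20 weeks = 400 h
Energy = 1.31 kW × 400 h = 524 kWh

524.00 kWh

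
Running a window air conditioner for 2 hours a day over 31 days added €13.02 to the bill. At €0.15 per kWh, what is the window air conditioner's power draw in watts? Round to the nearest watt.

1400 W

Energy = €13.02 ÷ €0.15/kWh = 86.8 kWh
Runtime = 2 h/day × 31 days = 62 h
Power = 86.8 kWh ÷ 62 h = 1.4 kW = 1400 W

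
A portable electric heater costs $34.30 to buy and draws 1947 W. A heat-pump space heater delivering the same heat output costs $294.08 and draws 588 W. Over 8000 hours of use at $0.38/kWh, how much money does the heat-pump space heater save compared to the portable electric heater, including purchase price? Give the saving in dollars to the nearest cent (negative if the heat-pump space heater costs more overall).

$3871.58

portable electric heater: $34.30 + (1947/1000) kW × 8000 h × $0.38 = $34.30 + $5918.88 = $5953.18
heat-pump space heater: $294.08 + (588/1000) kW × 8000 h × $0.38 = $294.08 + $1787.52 = $2081.6
Saving = $5953.18 − $2081.6 = $3871.58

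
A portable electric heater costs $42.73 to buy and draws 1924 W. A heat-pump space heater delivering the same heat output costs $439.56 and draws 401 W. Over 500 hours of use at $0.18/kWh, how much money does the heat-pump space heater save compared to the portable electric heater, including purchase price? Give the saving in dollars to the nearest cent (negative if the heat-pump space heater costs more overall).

-$259.76

portable electric heater: $42.73 + (1924/1000) kW × 500 h × $0.18 = $42.73 + $173.16 = $215.89
heat-pump space heater: $439.56 + (401/1000) kW × 500 h × $0.18 = $439.56 + $36.09 = $475.65
Saving = $215.89 − $475.65 = −$259.76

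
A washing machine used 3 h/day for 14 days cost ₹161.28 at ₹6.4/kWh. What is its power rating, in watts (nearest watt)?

Energy = ₹161.28 ÷ ₹6.4/kWh = 25.2 kWh
Runtime = 3 h/day × 14 days = 42 h
Power = 25.2 kWh ÷ 42 h = 0.6 kW = 600 W

600 W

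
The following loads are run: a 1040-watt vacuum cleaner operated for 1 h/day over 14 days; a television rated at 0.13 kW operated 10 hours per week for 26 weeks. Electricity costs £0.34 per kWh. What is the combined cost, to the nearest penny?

£16.44

vacuum cleaner: Runtime = 1 h/day × 14 days = 14 h
vacuum cleaner: 1.04 kW × 14 h = 14.56 kWh
television: Runtime = 10 h/week × 26 weeks = 260 h
television: 0.13 kW × 260 h = 33.8 kWh
Total energy = 48.36 kWh
Cost = 48.36 × £0.34 = £16.44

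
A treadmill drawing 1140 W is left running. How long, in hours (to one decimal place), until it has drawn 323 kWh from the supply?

Hours = 323 kWh ÷ 1.14 kW = 283.3 h

283.3 h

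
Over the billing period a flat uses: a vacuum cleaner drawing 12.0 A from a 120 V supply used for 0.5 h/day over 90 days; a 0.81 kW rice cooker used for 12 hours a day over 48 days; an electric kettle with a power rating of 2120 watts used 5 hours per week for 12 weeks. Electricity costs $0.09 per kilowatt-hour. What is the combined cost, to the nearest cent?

vacuum cleaner: Power = 12.0 A × 120 V = 1440 W = 1.44 kW
vacuum cleaner: Runtime = 0.5 h/day × 90 days = 45 h
vacuum cleaner: 1.44 kW × 45 h = 64.8 kWh
rice cooker: Runtime = 12 h/day × 48 days = 576 h
rice cooker: 0.81 kW × 576 h = 466.56 kWh
electric kettle: Runtime = 5 h/week × 12 weeks = 60 h
electric kettle: 2.12 kW × 60 h = 127.2 kWh
Total energy = 658.56 kWh
Cost = 658.56 × $0.09 = $59.27

$59.27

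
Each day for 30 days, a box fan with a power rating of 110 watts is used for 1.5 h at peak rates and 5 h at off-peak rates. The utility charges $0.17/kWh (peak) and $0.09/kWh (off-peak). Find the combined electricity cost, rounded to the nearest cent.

Peak energy = 0.11 kW × 1.5 h × 30 = 4.95 kWh
Off-peak energy = 0.11 kW × 5 h × 30 = 16.5 kWh
Cost = 4.95 × $0.17 + 16.5 × $0.09 = $0.8415 + $1.485 = $2.33

$2.33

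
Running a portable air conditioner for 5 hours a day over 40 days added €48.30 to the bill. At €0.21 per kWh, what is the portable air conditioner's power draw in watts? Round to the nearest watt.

1150 W

Energy = €48.30 ÷ €0.21/kWh = 230 kWh
Runtime = 5 h/day × 40 days = 200 h
Power = 230 kWh ÷ 200 h = 1.15 kW = 1150 W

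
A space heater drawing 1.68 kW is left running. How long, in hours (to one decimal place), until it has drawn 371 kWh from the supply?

220.8 h

Hours = 371 kWh ÷ 1.68 kW = 220.8 h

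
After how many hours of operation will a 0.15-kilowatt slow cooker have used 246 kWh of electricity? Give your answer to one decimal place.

Hours = 246 kWh ÷ 0.15 kW = 1640.0 h

1640.0 h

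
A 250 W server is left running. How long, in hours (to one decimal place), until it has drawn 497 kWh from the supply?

Hours = 497 kWh ÷ 0.25 kW = 1988.0 h

1988.0 h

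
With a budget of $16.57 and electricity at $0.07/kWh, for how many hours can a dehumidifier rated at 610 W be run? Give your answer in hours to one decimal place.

388.1 h

Energy available = $16.57 ÷ $0.07/kWh = 236.7143 kWh
Hours = 236.7143 kWh ÷ 0.61 kW = 388.1 h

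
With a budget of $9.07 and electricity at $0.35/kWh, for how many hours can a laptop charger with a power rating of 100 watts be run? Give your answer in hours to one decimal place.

259.1 h

Energy available = $9.07 ÷ $0.35/kWh = 25.9143 kWh
Hours = 25.9143 kWh ÷ 0.1 kW = 259.1 h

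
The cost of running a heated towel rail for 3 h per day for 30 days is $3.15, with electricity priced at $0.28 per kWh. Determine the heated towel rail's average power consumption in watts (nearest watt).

125 W

Energy = $3.15 ÷ $0.28/kWh = 11.25 kWh
Runtime = 3 h/day × 30 days = 90 h
Power = 11.25 kWh ÷ 90 h = 0.125 kW = 125 W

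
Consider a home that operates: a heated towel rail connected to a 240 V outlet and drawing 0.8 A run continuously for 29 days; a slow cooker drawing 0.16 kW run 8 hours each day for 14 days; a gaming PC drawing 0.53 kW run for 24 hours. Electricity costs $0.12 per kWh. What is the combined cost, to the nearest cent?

heated towel rail: Power = 0.8 A × 240 V = 192 W = 0.192 kW
heated towel rail: Runtime = 24 h × 29 = 696 h
heated towel rail: 0.192 kW × 696 h = 133.632 kWh
slow cooker: Runtime = 8 h/day × 14 days = 112 h
slow cooker: 0.16 kW × 112 h = 17.92 kWh
gaming PC: 0.53 kW × 24 h = 12.72 kWh
Total energy = 164.272 kWh
Cost = 164.272 × $0.12 = $19.71

$19.71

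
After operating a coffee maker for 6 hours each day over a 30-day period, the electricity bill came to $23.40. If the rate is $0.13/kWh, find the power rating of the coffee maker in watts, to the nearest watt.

Energy = $23.40 ÷ $0.13/kWh = 180 kWh
Runtime = 6 h/day × 30 days = 180 h
Power = 180 kWh ÷ 180 h = 1 kW = 1000 W

1000 W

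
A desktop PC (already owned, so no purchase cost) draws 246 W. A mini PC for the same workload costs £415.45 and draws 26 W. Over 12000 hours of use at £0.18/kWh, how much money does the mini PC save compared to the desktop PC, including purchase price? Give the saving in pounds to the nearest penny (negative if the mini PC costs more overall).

£59.75

desktop PC: £0.00 + (246/1000) kW × 12000 h × £0.18 = £0.00 + £531.36 = £531.36
mini PC: £415.45 + (26/1000) kW × 12000 h × £0.18 = £415.45 + £56.16 = £471.61
Saving = £531.36 − £471.61 = £59.75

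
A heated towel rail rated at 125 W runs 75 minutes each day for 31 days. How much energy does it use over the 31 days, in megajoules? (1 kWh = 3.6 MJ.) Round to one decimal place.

17.4 MJ

Runtime = 75 min × 31 = 2325 min = 38.75 h
Energy = 0.125 kW × 38.75 h = 4.84375 kWh
= 4.84375 × 3.6 MJ = 17.4 MJ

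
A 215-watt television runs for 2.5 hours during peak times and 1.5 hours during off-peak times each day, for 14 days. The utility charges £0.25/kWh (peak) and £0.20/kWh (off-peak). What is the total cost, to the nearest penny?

£2.78

Peak energy = 0.215 kW × 2.5 h × 14 = 7.525 kWh
Off-peak energy = 0.215 kW × 1.5 h × 14 = 4.515 kWh
Cost = 7.525 × £0.25 + 4.515 × £0.20 = £1.88125 + £0.903 = £2.78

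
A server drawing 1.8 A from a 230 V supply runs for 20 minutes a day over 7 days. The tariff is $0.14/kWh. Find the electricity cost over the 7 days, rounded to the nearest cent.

Power = 1.8 A × 230 V = 414 W = 0.414 kW
Runtime = 20 min × 7 = 140 min = 2.333333… h
Energy = 0.414 kW × 2.333333… h = 0.966 kWh
Cost = 0.966 kWh × $0.14/kWh = $0.14

$0.14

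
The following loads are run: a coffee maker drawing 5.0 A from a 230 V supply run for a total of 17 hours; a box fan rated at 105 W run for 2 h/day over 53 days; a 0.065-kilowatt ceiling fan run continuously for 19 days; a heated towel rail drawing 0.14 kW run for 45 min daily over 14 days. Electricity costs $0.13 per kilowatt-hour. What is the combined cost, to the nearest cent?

$8.03

coffee maker: Power = 5.0 A × 230 V = 1150 W = 1.15 kW
coffee maker: 1.15 kW × 17 h = 19.55 kWh
box fan: Runtime = 2 h/day × 53 days = 106 h
box fan: 0.105 kW × 106 h = 11.13 kWh
ceiling fan: Runtime = 24 h × 19 = 456 h
ceiling fan: 0.065 kW × 456 h = 29.64 kWh
heated towel rail: Runtime = 45 min × 14 = 630 min = 10.5 h
heated towel rail: 0.14 kW × 10.5 h = 1.47 kWh
Total energy = 61.79 kWh
Cost = 61.79 × $0.13 = $8.03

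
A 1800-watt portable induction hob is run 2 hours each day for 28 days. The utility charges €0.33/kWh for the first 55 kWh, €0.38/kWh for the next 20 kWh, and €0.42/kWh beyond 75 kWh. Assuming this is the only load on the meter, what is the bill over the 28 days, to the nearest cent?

€36.59

Runtime = 2 h/day × 28 days = 56 h
Energy = 1.8 kW × 56 h = 100.8 kWh
Tier 1 (0–55 kWh): 55 × €0.33 = €18.15
Tier 2 (55–75 kWh): 20 × €0.38 = €7.6
Above 75 kWh: 25.8 × €0.42 = €10.836
Bill = €36.59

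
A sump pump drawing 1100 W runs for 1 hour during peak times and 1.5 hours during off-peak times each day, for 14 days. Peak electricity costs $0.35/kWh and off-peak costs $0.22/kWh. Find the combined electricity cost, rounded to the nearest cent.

$10.47

Peak energy = 1.1 kW × 1 h × 14 = 15.4 kWh
Off-peak energy = 1.1 kW × 1.5 h × 14 = 23.1 kWh
Cost = 15.4 × $0.35 + 23.1 × $0.22 = $5.39 + $5.082 = $10.47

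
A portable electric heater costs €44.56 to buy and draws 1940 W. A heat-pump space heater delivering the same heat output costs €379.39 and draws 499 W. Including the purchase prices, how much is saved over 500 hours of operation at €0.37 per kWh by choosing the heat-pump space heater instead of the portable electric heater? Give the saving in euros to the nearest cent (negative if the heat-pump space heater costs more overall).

-€68.25

portable electric heater: €44.56 + (1940/1000) kW × 500 h × €0.37 = €44.56 + €358.9 = €403.46
heat-pump space heater: €379.39 + (499/1000) kW × 500 h × €0.37 = €379.39 + €92.315 = €471.705
Saving = €403.46 − €471.705 = −€68.245 → -€68.25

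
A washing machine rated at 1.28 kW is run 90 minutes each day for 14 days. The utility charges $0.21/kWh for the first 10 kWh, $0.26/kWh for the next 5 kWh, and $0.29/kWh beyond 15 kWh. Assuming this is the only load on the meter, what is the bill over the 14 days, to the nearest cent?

Runtime = 90 min × 14 = 1260 min = 21 h
Energy = 1.28 kW × 21 h = 26.88 kWh
Tier 1 (0–10 kWh): 10 × $0.21 = $2.1
Tier 2 (10–15 kWh): 5 × $0.26 = $1.3
Above 15 kWh: 11.88 × $0.29 = $3.4452
Bill = $6.85

$6.85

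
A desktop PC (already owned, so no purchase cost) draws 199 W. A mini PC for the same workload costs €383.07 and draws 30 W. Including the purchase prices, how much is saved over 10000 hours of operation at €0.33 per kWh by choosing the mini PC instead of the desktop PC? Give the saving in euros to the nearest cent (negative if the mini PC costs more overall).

desktop PC: €0.00 + (199/1000) kW × 10000 h × €0.33 = €0.00 + €656.7 = €656.7
mini PC: €383.07 + (30/1000) kW × 10000 h × €0.33 = €383.07 + €99 = €482.07
Saving = €656.7 − €482.07 = €174.63

€174.63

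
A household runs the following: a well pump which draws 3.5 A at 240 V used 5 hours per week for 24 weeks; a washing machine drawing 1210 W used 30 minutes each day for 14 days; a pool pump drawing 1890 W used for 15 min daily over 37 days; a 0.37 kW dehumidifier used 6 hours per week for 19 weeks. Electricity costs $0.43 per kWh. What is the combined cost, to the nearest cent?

well pump: Power = 3.5 A × 240 V = 840 W = 0.84 kW
well pump: Runtime = 5 h/week × 24 weeks = 120 h
well pump: 0.84 kW × 120 h = 100.8 kWh
washing machine: Runtime = 30 min × 14 = 420 min = 7 h
washing machine: 1.21 kW × 7 h = 8.47 kWh
pool pump: Runtime = 15 min × 37 = 555 min = 9.25 h
pool pump: 1.89 kW × 9.25 h = 17.4825 kWh
dehumidifier: Runtime = 6 h/week × 19 weeks = 114 h
dehumidifier: 0.37 kW × 114 h = 42.18 kWh
Total energy = 168.9325 kWh
Cost = 168.9325 × $0.43 = $72.64

$72.64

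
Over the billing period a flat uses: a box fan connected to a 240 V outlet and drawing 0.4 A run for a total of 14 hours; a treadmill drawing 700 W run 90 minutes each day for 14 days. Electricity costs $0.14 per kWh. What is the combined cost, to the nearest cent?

box fan: Power = 0.4 A × 240 V = 96 W = 0.096 kW
box fan: 0.096 kW × 14 h = 1.344 kWh
treadmill: Runtime = 90 min × 14 = 1260 min = 21 h
treadmill: 0.7 kW × 21 h = 14.7 kWh
Total energy = 16.044 kWh
Cost = 16.044 × $0.14 = $2.25

$2.25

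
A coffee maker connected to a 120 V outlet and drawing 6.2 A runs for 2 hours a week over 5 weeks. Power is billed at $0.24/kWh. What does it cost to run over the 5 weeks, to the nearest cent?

Power = 6.2 A × 120 V = 744 W = 0.744 kW
Runtime = 2 h/week × 5 weeks = 10 h
Energy = 0.744 kW × 10 h = 7.44 kWh
Cost = 7.44 kWh × $0.24/kWh = $1.79

$1.79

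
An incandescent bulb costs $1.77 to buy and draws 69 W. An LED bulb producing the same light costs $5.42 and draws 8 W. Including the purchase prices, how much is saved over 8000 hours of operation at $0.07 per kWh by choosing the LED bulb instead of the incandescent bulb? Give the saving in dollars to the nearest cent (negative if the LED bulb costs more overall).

$30.51

incandescent bulb: $1.77 + (69/1000) kW × 8000 h × $0.07 = $1.77 + $38.64 = $40.41
LED bulb: $5.42 + (8/1000) kW × 8000 h × $0.07 = $5.42 + $4.48 = $9.9
Saving = $40.41 − $9.9 = $30.51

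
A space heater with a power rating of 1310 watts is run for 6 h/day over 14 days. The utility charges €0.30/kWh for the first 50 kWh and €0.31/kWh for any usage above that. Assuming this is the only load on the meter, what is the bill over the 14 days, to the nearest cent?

Runtime = 6 h/day × 14 days = 84 h
Energy = 1.31 kW × 84 h = 110.04 kWh
Tier 1 (0–50 kWh): 50 × €0.30 = €15
Above 50 kWh: 60.04 × €0.31 = €18.6124
Bill = €33.61

€33.61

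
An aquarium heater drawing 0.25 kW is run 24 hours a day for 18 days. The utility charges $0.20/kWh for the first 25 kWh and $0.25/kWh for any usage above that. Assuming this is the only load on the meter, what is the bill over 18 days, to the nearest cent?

Runtime = 24 h × 18 = 432 h
Energy = 0.25 kW × 432 h = 108 kWh
Tier 1 (0–25 kWh): 25 × $0.20 = $5
Above 25 kWh: 83 × $0.25 = $20.75
Bill = $25.75

$25.75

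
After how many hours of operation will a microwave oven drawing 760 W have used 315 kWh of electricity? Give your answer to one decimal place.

Hours = 315 kWh ÷ 0.76 kW = 414.5 h

414.5 h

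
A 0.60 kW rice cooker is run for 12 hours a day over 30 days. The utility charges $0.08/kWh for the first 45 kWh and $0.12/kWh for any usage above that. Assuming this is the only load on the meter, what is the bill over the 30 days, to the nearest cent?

Runtime = 12 h/day × 30 days = 360 h
Energy = 0.6 kW × 360 h = 216 kWh
Tier 1 (0–45 kWh): 45 × $0.08 = $3.6
Above 45 kWh: 171 × $0.12 = $20.52
Bill = $24.12

$24.12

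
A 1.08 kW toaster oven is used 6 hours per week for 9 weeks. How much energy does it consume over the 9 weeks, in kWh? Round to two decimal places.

Runtime = 6 h/week × 9 weeks = 54 h
Energy = 1.08 kW × 54 h = 58.32 kWh

58.32 kWh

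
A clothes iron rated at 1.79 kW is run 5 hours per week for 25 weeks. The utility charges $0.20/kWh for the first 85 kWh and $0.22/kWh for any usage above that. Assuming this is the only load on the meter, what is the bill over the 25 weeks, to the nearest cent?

Runtime = 5 h/week × 25 weeks = 125 h
Energy = 1.79 kW × 125 h = 223.75 kWh
Tier 1 (0–85 kWh): 85 × $0.20 = $17
Above 85 kWh: 138.75 × $0.22 = $30.525
Bill = $47.53

$47.53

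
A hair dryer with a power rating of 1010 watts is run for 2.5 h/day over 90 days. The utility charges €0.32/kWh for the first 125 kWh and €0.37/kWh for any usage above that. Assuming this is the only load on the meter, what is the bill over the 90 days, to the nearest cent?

Runtime = 2.5 h/day × 90 days = 225 h
Energy = 1.01 kW × 225 h = 227.25 kWh
Tier 1 (0–125 kWh): 125 × €0.32 = €40
Above 125 kWh: 102.25 × €0.37 = €37.8325
Bill = €77.83

€77.83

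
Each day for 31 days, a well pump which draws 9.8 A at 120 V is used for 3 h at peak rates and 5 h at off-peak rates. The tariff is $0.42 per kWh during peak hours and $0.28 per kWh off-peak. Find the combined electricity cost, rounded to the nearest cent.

Power = 9.8 A × 120 V = 1176 W = 1.176 kW
Peak energy = 1.176 kW × 3 h × 31 = 109.368 kWh
Off-peak energy = 1.176 kW × 5 h × 31 = 182.28 kWh
Cost = 109.368 × $0.42 + 182.28 × $0.28 = $45.93456 + $51.0384 = $96.97

$96.97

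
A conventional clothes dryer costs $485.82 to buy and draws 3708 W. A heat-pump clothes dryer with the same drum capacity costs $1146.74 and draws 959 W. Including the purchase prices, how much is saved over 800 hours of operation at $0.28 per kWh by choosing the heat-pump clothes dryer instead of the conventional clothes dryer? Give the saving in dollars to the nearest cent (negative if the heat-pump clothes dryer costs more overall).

-$45.14

conventional clothes dryer: $485.82 + (3708/1000) kW × 800 h × $0.28 = $485.82 + $830.592 = $1316.412
heat-pump clothes dryer: $1146.74 + (959/1000) kW × 800 h × $0.28 = $1146.74 + $214.816 = $1361.556
Saving = $1316.412 − $1361.556 = −$45.144 → -$45.14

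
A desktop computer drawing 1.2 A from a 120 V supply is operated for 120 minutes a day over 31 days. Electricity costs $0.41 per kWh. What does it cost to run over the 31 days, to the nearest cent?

$3.66

Power = 1.2 A × 120 V = 144 W = 0.144 kW
Runtime = 120 min × 31 = 3720 min = 62 h
Energy = 0.144 kW × 62 h = 8.928 kWh
Cost = 8.928 kWh × $0.41/kWh = $3.66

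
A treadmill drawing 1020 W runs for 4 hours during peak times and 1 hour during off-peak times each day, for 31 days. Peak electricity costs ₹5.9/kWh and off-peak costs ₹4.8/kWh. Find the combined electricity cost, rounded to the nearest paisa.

₹898.01

Peak energy = 1.02 kW × 4 h × 31 = 126.48 kWh
Off-peak energy = 1.02 kW × 1 h × 31 = 31.62 kWh
Cost = 126.48 × ₹5.9 + 31.62 × ₹4.8 = ₹746.232 + ₹151.776 = ₹898.01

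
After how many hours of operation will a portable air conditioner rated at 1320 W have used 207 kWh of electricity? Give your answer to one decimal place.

Hours = 207 kWh ÷ 1.32 kW = 156.8 h

156.8 h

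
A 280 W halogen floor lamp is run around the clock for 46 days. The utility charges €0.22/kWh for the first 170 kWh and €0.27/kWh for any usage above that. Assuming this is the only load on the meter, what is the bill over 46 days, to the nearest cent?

€74.96

Runtime = 24 h × 46 = 1104 h
Energy = 0.28 kW × 1104 h = 309.12 kWh
Tier 1 (0–170 kWh): 170 × €0.22 = €37.4
Above 170 kWh: 139.12 × €0.27 = €37.5624
Bill = €74.96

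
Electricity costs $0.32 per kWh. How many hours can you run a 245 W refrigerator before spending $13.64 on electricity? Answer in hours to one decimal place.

174.0 h

Energy available = $13.64 ÷ $0.32/kWh = 42.625 kWh
Hours = 42.625 kWh ÷ 0.245 kW = 174.0 h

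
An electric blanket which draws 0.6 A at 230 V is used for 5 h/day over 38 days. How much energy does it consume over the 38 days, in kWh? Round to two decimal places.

26.22 kWh

Power = 0.6 A × 230 V = 138 W = 0.138 kW
Runtime = 5 h/day × 38 days = 190 h
Energy = 0.138 kW × 190 h = 26.22 kWh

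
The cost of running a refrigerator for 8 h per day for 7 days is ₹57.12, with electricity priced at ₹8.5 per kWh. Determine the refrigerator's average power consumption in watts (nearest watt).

120 W

Energy = ₹57.12 ÷ ₹8.5/kWh = 6.72 kWh
Runtime = 8 h/day × 7 days = 56 h
Power = 6.72 kWh ÷ 56 h = 0.12 kW = 120 W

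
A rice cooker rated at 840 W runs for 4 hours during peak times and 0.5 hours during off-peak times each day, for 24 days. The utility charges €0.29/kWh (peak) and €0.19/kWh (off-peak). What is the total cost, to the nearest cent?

€25.30

Peak energy = 0.84 kW × 4 h × 24 = 80.64 kWh
Off-peak energy = 0.84 kW × 0.5 h × 24 = 10.08 kWh
Cost = 80.64 × €0.29 + 10.08 × €0.19 = €23.3856 + €1.9152 = €25.30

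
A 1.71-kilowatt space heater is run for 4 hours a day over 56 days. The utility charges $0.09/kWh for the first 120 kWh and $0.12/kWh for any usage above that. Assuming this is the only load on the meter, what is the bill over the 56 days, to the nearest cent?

$42.36

Runtime = 4 h/day × 56 days = 224 h
Energy = 1.71 kW × 224 h = 383.04 kWh
Tier 1 (0–120 kWh): 120 × $0.09 = $10.8
Above 120 kWh: 263.04 × $0.12 = $31.5648
Bill = $42.36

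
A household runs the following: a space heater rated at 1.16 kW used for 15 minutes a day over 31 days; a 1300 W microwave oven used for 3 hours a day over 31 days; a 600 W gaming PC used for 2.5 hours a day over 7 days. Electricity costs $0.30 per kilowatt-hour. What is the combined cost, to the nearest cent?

$42.12

space heater: Runtime = 15 min × 31 = 465 min = 7.75 h
space heater: 1.16 kW × 7.75 h = 8.99 kWh
microwave oven: Runtime = 3 h/day × 31 days = 93 h
microwave oven: 1.3 kW × 93 h = 120.9 kWh
gaming PC: Runtime = 2.5 h/day × 7 days = 17.5 h
gaming PC: 0.6 kW × 17.5 h = 10.5 kWh
Total energy = 140.39 kWh
Cost = 140.39 × $0.30 = $42.12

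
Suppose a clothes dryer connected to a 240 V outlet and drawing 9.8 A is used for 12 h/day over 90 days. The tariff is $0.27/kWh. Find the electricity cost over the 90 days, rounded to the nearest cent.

$685.84

Power = 9.8 A × 240 V = 2352 W = 2.352 kW
Runtime = 12 h/day × 90 days = 1080 h
Energy = 2.352 kW × 1080 h = 2540.16 kWh
Cost = 2540.16 kWh × $0.27/kWh = $685.84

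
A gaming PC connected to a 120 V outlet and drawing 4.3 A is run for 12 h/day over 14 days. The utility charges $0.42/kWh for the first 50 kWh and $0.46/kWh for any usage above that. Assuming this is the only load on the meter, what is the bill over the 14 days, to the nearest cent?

$37.88

Power = 4.3 A × 120 V = 516 W = 0.516 kW
Runtime = 12 h/day × 14 days = 168 h
Energy = 0.516 kW × 168 h = 86.688 kWh
Tier 1 (0–50 kWh): 50 × $0.42 = $21
Above 50 kWh: 36.688 × $0.46 = $16.87648
Bill = $37.88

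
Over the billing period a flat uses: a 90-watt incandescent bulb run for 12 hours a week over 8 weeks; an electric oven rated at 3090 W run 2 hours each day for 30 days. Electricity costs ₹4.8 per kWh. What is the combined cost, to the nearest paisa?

₹931.39

incandescent bulb: Runtime = 12 h/week × 8 weeks = 96 h
incandescent bulb: 0.09 kW × 96 h = 8.64 kWh
electric oven: Runtime = 2 h/day × 30 days = 60 h
electric oven: 3.09 kW × 60 h = 185.4 kWh
Total energy = 194.04 kWh
Cost = 194.04 × ₹4.8 = ₹931.39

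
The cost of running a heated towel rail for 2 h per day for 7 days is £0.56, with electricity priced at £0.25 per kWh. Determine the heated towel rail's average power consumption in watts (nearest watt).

160 W

Energy = £0.56 ÷ £0.25/kWh = 2.24 kWh
Runtime = 2 h/day × 7 days = 14 h
Power = 2.24 kWh ÷ 14 h = 0.16 kW = 160 W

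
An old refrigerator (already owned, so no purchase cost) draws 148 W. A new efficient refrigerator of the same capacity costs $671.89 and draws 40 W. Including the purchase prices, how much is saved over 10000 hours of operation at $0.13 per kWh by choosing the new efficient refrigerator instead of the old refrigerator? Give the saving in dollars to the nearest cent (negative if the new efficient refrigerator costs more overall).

-$531.49

old refrigerator: $0.00 + (148/1000) kW × 10000 h × $0.13 = $0.00 + $192.4 = $192.4
new efficient refrigerator: $671.89 + (40/1000) kW × 10000 h × $0.13 = $671.89 + $52 = $723.89
Saving = $192.4 − $723.89 = −$531.49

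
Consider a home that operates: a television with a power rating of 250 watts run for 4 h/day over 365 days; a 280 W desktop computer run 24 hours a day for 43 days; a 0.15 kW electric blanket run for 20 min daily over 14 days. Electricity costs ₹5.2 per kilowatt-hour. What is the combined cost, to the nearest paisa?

₹3404.23

television: Runtime = 4 h/day × 365 days = 1460 h
television: 0.25 kW × 1460 h = 365 kWh
desktop computer: Runtime = 24 h × 43 = 1032 h
desktop computer: 0.28 kW × 1032 h = 288.96 kWh
electric blanket: Runtime = 20 min × 14 = 280 min = 4.666666… h
electric blanket: 0.15 kW × 4.666666… h = 0.7 kWh
Total energy = 654.66 kWh
Cost = 654.66 × ₹5.2 = ₹3404.23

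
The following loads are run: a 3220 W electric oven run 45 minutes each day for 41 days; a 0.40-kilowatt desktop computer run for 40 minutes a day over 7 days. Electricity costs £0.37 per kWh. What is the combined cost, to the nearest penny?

electric oven: Runtime = 45 min × 41 = 1845 min = 30.75 h
electric oven: 3.22 kW × 30.75 h = 99.015 kWh
desktop computer: Runtime = 40 min × 7 = 280 min = 4.666666… h
desktop computer: 0.4 kW × 4.666666… h = 1.866666… kWh
Total energy = 100.881666… kWh
Cost = 100.881666… × £0.37 = £37.33

£37.33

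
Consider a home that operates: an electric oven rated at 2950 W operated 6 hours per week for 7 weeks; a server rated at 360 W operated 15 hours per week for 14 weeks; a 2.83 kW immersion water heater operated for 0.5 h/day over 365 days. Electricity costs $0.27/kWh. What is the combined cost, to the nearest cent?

$193.31

electric oven: Runtime = 6 h/week × 7 weeks = 42 h
electric oven: 2.95 kW × 42 h = 123.9 kWh
server: Runtime = 15 h/week × 14 weeks = 210 h
server: 0.36 kW × 210 h = 75.6 kWh
immersion water heater: Runtime = 0.5 h/day × 365 days = 182.5 h
immersion water heater: 2.83 kW × 182.5 h = 516.475 kWh
Total energy = 715.975 kWh
Cost = 715.975 × $0.27 = $193.31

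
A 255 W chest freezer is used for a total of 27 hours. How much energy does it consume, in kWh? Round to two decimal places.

6.89 kWh

Energy = 0.255 kW × 27 h = 6.885 kWh ≈ 6.89 kWh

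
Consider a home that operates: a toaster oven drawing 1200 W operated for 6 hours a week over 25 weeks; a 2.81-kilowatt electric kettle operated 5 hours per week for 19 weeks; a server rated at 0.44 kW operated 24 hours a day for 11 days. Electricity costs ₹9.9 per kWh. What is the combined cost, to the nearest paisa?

toaster oven: Runtime = 6 h/week × 25 weeks = 150 h
toaster oven: 1.2 kW × 150 h = 180 kWh
electric kettle: Runtime = 5 h/week × 19 weeks = 95 h
electric kettle: 2.81 kW × 95 h = 266.95 kWh
server: Runtime = 24 h × 11 = 264 h
server: 0.44 kW × 264 h = 116.16 kWh
Total energy = 563.11 kWh
Cost = 563.11 × ₹9.9 = ₹5574.79

₹5574.79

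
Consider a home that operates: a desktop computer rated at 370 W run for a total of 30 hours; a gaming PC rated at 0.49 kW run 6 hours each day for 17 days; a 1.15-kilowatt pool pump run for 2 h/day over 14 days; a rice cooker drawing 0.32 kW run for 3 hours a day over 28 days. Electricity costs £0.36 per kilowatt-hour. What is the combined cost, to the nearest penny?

£43.26

desktop computer: 0.37 kW × 30 h = 11.1 kWh
gaming PC: Runtime = 6 h/day × 17 days = 102 h
gaming PC: 0.49 kW × 102 h = 49.98 kWh
pool pump: Runtime = 2 h/day × 14 days = 28 h
pool pump: 1.15 kW × 28 h = 32.2 kWh
rice cooker: Runtime = 3 h/day × 28 days = 84 h
rice cooker: 0.32 kW × 84 h = 26.88 kWh
Total energy = 120.16 kWh
Cost = 120.16 × £0.36 = £43.26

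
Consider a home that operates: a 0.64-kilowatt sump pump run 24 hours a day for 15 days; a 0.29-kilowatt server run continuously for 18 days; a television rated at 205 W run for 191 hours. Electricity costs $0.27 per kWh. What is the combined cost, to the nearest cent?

$106.61

sump pump: Runtime = 24 h × 15 = 360 h
sump pump: 0.64 kW × 360 h = 230.4 kWh
server: Runtime = 24 h × 18 = 432 h
server: 0.29 kW × 432 h = 125.28 kWh
television: 0.205 kW × 191 h = 39.155 kWh
Total energy = 394.835 kWh
Cost = 394.835 × $0.27 = $106.61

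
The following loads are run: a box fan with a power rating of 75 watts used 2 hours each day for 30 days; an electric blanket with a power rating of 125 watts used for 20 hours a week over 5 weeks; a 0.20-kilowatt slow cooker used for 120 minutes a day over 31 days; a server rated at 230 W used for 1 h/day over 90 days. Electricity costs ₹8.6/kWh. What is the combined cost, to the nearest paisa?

₹430.86

box fan: Runtime = 2 h/day × 30 days = 60 h
box fan: 0.075 kW × 60 h = 4.5 kWh
electric blanket: Runtime = 20 h/week × 5 weeks = 100 h
electric blanket: 0.125 kW × 100 h = 12.5 kWh
slow cooker: Runtime = 120 min × 31 = 3720 min = 62 h
slow cooker: 0.2 kW × 62 h = 12.4 kWh
server: Runtime = 1 h/day × 90 days = 90 h
server: 0.23 kW × 90 h = 20.7 kWh
Total energy = 50.1 kWh
Cost = 50.1 × ₹8.6 = ₹430.86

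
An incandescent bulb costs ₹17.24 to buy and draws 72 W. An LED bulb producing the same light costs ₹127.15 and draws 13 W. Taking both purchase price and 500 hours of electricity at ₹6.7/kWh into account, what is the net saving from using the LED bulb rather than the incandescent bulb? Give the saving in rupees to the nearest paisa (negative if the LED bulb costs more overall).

₹87.74

incandescent bulb: ₹17.24 + (72/1000) kW × 500 h × ₹6.7 = ₹17.24 + ₹241.2 = ₹258.44
LED bulb: ₹127.15 + (13/1000) kW × 500 h × ₹6.7 = ₹127.15 + ₹43.55 = ₹170.7
Saving = ₹258.44 − ₹170.7 = ₹87.74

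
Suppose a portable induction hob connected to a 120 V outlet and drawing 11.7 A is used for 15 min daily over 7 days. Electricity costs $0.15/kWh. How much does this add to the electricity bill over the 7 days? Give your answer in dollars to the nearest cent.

Power = 11.7 A × 120 V = 1404 W = 1.404 kW
Runtime = 15 min × 7 = 105 min = 1.75 h
Energy = 1.404 kW × 1.75 h = 2.457 kWh
Cost = 2.457 kWh × $0.15/kWh = $0.37

$0.37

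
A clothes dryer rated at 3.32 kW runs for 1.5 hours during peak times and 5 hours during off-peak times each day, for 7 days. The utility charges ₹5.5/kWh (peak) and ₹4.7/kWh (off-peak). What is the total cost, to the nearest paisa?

₹737.87

Peak energy = 3.32 kW × 1.5 h × 7 = 34.86 kWh
Off-peak energy = 3.32 kW × 5 h × 7 = 116.2 kWh
Cost = 34.86 × ₹5.5 + 116.2 × ₹4.7 = ₹191.73 + ₹546.14 = ₹737.87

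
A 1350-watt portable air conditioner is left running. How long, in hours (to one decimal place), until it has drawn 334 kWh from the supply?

Hours = 334 kWh ÷ 1.35 kW = 247.4 h

247.4 h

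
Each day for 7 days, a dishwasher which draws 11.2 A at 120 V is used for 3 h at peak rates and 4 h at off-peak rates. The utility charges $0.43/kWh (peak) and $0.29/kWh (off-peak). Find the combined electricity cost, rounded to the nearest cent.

$23.05

Power = 11.2 A × 120 V = 1344 W = 1.344 kW
Peak energy = 1.344 kW × 3 h × 7 = 28.224 kWh
Off-peak energy = 1.344 kW × 4 h × 7 = 37.632 kWh
Cost = 28.224 × $0.43 + 37.632 × $0.29 = $12.13632 + $10.91328 = $23.05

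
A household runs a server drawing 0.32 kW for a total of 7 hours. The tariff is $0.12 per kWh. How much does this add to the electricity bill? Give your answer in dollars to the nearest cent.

$0.27

Energy = 0.32 kW × 7 h = 2.24 kWh
Cost = 2.24 kWh × $0.12/kWh = $0.27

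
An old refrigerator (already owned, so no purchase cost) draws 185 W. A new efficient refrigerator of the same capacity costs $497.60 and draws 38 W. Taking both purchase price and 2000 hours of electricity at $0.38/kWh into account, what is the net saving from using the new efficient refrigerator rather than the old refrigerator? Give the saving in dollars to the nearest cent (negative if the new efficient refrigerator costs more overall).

-$385.88

old refrigerator: $0.00 + (185/1000) kW × 2000 h × $0.38 = $0.00 + $140.6 = $140.6
new efficient refrigerator: $497.60 + (38/1000) kW × 2000 h × $0.38 = $497.60 + $28.88 = $526.48
Saving = $140.6 − $526.48 = −$385.88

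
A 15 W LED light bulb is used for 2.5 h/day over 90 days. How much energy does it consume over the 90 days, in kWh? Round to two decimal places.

3.38 kWh

Runtime = 2.5 h/day × 90 days = 225 h
Energy = 0.015 kW × 225 h = 3.375 kWh ≈ 3.38 kWh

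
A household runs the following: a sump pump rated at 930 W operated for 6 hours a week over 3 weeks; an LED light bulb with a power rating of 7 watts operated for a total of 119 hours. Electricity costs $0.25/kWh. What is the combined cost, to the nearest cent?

$4.39

sump pump: Runtime = 6 h/week × 3 weeks = 18 h
sump pump: 0.93 kW × 18 h = 16.74 kWh
LED light bulb: 0.007 kW × 119 h = 0.833 kWh
Total energy = 17.573 kWh
Cost = 17.573 × $0.25 = $4.39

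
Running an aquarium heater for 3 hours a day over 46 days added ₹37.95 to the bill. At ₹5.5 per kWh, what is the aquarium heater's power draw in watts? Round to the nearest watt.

50 W

Energy = ₹37.95 ÷ ₹5.5/kWh = 6.9 kWh
Runtime = 3 h/day × 46 days = 138 h
Power = 6.9 kWh ÷ 138 h = 0.05 kW = 50 W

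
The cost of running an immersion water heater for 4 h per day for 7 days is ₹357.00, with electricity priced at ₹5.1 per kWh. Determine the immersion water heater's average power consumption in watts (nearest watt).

2500 W

Energy = ₹357.00 ÷ ₹5.1/kWh = 70 kWh
Runtime = 4 h/day × 7 days = 28 h
Power = 70 kWh ÷ 28 h = 2.5 kW = 2500 W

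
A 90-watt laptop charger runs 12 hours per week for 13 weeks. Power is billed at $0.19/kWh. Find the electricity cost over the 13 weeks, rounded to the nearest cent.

$2.67

Runtime = 12 h/week × 13 weeks = 156 h
Energy = 0.09 kW × 156 h = 14.04 kWh
Cost = 14.04 kWh × $0.19/kWh = $2.67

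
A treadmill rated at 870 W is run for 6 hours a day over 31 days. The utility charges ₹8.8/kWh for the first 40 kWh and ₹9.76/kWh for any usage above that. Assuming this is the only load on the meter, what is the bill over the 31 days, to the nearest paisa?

Runtime = 6 h/day × 31 days = 186 h
Energy = 0.87 kW × 186 h = 161.82 kWh
Tier 1 (0–40 kWh): 40 × ₹8.8 = ₹352
Above 40 kWh: 121.82 × ₹9.76 = ₹1188.9632
Bill = ₹1540.96

₹1540.96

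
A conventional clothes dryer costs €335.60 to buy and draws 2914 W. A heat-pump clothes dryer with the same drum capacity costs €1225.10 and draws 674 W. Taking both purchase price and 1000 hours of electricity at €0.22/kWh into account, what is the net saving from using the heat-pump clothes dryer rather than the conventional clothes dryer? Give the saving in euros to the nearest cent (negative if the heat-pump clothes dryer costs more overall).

-€396.70

conventional clothes dryer: €335.60 + (2914/1000) kW × 1000 h × €0.22 = €335.60 + €641.08 = €976.68
heat-pump clothes dryer: €1225.10 + (674/1000) kW × 1000 h × €0.22 = €1225.10 + €148.28 = €1373.38
Saving = €976.68 − €1373.38 = −€396.7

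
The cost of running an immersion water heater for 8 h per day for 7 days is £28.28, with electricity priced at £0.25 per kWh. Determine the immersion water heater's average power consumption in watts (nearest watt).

Energy = £28.28 ÷ £0.25/kWh = 113.12 kWh
Runtime = 8 h/day × 7 days = 56 h
Power = 113.12 kWh ÷ 56 h = 2.02 kW = 2020 W

2020 W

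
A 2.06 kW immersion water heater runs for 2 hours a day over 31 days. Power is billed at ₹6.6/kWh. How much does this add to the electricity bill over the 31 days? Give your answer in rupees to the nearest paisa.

Runtime = 2 h/day × 31 days = 62 h
Energy = 2.06 kW × 62 h = 127.72 kWh
Cost = 127.72 kWh × ₹6.6/kWh = ₹842.95

₹842.95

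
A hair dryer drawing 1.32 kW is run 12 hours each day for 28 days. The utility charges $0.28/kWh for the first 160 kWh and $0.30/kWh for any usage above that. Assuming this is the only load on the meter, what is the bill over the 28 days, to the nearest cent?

$129.86

Runtime = 12 h/day × 28 days = 336 h
Energy = 1.32 kW × 336 h = 443.52 kWh
Tier 1 (0–160 kWh): 160 × $0.28 = $44.8
Above 160 kWh: 283.52 × $0.30 = $85.056
Bill = $129.86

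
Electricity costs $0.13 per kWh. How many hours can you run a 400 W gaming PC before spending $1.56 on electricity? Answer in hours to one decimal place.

30.0 h

Energy available = $1.56 ÷ $0.13/kWh = 12 kWh
Hours = 12 kWh ÷ 0.4 kW = 30.0 h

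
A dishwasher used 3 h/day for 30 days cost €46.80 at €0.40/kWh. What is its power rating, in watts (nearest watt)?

Energy = €46.80 ÷ €0.40/kWh = 117 kWh
Runtime = 3 h/day × 30 days = 90 h
Power = 117 kWh ÷ 90 h = 1.3 kW = 1300 W

1300 W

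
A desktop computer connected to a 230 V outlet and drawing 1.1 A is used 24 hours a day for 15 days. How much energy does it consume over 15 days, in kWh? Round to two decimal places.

91.08 kWh

Power = 1.1 A × 230 V = 253 W = 0.253 kW
Runtime = 24 h × 15 = 360 h
Energy = 0.253 kW × 360 h = 91.08 kWh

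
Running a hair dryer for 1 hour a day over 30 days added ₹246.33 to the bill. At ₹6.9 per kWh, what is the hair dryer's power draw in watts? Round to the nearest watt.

Energy = ₹246.33 ÷ ₹6.9/kWh = 35.7 kWh
Runtime = 1 h/day × 30 days = 30 h
Power = 35.7 kWh ÷ 30 h = 1.19 kW = 1190 W

1190 W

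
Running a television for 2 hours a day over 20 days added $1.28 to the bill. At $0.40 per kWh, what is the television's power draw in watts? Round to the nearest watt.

80 W

Energy = $1.28 ÷ $0.40/kWh = 3.2 kWh
Runtime = 2 h/day × 20 days = 40 h
Power = 3.2 kWh ÷ 40 h = 0.08 kW = 80 W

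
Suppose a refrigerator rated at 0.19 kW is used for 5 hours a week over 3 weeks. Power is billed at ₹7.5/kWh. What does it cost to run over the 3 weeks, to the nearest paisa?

₹21.38

Runtime = 5 h/week × 3 weeks = 15 h
Energy = 0.19 kW × 15 h = 2.85 kWh
Cost = 2.85 kWh × ₹7.5/kWh = ₹21.38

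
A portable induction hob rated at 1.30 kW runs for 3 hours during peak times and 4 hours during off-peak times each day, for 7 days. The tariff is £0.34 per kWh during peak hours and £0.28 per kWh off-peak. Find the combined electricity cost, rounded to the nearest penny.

£19.47

Peak energy = 1.3 kW × 3 h × 7 = 27.3 kWh
Off-peak energy = 1.3 kW × 4 h × 7 = 36.4 kWh
Cost = 27.3 × £0.34 + 36.4 × £0.28 = £9.282 + £10.192 = £19.47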